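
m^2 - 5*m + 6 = (m - 3)*(m - 2)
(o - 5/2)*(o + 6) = o^2 + 7*o/2 - 15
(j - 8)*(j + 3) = j^2 - 5*j - 24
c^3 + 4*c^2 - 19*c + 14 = (c - 2)*(c - 1)*(c + 7)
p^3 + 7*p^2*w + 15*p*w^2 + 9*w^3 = (p + w)*(p + 3*w)^2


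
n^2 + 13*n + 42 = (n + 6)*(n + 7)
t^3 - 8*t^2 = t^2*(t - 8)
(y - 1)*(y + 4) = y^2 + 3*y - 4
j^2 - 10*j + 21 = (j - 7)*(j - 3)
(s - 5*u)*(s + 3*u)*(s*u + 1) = s^3*u - 2*s^2*u^2 + s^2 - 15*s*u^3 - 2*s*u - 15*u^2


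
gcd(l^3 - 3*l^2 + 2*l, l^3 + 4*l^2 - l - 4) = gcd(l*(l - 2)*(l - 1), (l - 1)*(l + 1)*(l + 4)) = l - 1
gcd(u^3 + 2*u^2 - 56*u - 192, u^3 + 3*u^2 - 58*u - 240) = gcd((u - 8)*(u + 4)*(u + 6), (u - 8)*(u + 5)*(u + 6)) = u^2 - 2*u - 48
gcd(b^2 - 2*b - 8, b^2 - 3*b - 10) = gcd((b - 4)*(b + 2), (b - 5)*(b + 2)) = b + 2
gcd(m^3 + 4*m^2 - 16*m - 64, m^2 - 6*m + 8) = m - 4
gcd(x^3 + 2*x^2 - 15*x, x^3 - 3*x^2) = x^2 - 3*x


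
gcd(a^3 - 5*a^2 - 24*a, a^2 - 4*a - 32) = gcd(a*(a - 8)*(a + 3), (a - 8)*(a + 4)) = a - 8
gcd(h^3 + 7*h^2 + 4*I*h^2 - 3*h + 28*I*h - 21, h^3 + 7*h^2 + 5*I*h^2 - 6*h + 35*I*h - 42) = h^2 + h*(7 + 3*I) + 21*I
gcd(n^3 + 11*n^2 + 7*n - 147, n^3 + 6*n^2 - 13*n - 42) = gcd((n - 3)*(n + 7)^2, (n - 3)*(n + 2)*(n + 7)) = n^2 + 4*n - 21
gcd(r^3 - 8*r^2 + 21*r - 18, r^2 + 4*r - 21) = r - 3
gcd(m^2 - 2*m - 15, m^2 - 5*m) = m - 5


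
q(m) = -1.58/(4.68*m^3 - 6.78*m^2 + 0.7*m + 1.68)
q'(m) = -1.58*(-14.04*m^2 + 13.56*m - 0.7)/(4.68*m^3 - 6.78*m^2 + 0.7*m + 1.68)^2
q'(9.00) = 0.00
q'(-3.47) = 0.00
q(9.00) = -0.00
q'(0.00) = 0.39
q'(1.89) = 0.37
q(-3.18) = 0.01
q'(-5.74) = 0.00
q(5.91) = -0.00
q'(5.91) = 0.00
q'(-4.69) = 0.00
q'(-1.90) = 0.04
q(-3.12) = 0.01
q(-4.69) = 0.00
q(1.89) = -0.15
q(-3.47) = 0.01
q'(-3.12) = 0.01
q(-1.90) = 0.03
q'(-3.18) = 0.01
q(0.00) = -0.94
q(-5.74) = 0.00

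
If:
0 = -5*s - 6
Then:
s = -6/5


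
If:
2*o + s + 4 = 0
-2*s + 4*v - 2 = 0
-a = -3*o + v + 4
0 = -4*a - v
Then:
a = 17/30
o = 23/30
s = -83/15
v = -34/15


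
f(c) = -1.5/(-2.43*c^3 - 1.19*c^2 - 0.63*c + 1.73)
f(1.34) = 0.21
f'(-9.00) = -0.00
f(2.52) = 0.03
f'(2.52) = -0.04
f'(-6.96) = -0.00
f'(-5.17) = -0.00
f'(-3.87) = -0.01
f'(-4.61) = -0.00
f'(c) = -1.5*(7.29*c^2 + 2.38*c + 0.63)/(-2.43*c^3 - 1.19*c^2 - 0.63*c + 1.73)^2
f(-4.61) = -0.01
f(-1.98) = -0.09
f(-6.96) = -0.00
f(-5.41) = -0.00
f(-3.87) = -0.01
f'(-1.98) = -0.12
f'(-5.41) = -0.00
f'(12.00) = -0.00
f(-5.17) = -0.00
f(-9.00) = -0.00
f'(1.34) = -0.50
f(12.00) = 0.00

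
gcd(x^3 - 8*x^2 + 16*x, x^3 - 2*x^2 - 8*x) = x^2 - 4*x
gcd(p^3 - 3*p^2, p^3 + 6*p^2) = p^2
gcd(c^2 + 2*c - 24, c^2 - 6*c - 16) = 1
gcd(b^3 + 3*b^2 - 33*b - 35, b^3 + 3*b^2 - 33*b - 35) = b^3 + 3*b^2 - 33*b - 35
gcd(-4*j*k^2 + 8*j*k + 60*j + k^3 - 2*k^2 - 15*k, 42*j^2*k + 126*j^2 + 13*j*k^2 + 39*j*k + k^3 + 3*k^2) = k + 3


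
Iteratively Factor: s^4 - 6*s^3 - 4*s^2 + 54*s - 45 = (s - 1)*(s^3 - 5*s^2 - 9*s + 45) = (s - 5)*(s - 1)*(s^2 - 9) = (s - 5)*(s - 1)*(s + 3)*(s - 3)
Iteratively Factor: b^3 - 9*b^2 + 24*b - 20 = (b - 2)*(b^2 - 7*b + 10) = (b - 5)*(b - 2)*(b - 2)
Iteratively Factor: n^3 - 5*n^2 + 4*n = (n - 1)*(n^2 - 4*n) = n*(n - 1)*(n - 4)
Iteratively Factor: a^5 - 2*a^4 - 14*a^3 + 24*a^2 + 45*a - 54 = (a + 2)*(a^4 - 4*a^3 - 6*a^2 + 36*a - 27) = (a - 3)*(a + 2)*(a^3 - a^2 - 9*a + 9) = (a - 3)*(a + 2)*(a + 3)*(a^2 - 4*a + 3) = (a - 3)^2*(a + 2)*(a + 3)*(a - 1)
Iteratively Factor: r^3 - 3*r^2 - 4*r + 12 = (r + 2)*(r^2 - 5*r + 6) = (r - 2)*(r + 2)*(r - 3)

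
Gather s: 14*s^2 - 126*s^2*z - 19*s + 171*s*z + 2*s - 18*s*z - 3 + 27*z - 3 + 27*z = s^2*(14 - 126*z) + s*(153*z - 17) + 54*z - 6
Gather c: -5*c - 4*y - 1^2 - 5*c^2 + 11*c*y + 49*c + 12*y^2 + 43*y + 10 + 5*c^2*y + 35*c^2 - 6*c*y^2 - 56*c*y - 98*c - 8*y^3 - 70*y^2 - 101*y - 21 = c^2*(5*y + 30) + c*(-6*y^2 - 45*y - 54) - 8*y^3 - 58*y^2 - 62*y - 12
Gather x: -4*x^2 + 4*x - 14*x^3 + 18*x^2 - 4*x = -14*x^3 + 14*x^2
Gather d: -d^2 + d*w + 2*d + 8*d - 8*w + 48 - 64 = -d^2 + d*(w + 10) - 8*w - 16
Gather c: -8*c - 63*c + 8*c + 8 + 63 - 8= 63 - 63*c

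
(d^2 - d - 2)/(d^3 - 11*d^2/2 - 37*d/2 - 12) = 2*(d - 2)/(2*d^2 - 13*d - 24)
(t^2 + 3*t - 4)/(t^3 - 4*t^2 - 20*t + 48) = (t - 1)/(t^2 - 8*t + 12)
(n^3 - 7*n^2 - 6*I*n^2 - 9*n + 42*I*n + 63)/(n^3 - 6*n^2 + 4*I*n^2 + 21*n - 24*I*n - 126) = (n^2 - n*(7 + 3*I) + 21*I)/(n^2 + n*(-6 + 7*I) - 42*I)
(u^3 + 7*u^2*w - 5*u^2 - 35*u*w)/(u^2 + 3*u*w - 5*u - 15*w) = u*(u + 7*w)/(u + 3*w)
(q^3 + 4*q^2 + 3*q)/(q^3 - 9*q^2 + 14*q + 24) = q*(q + 3)/(q^2 - 10*q + 24)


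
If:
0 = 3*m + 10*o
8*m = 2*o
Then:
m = 0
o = 0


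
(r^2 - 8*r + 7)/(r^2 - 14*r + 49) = (r - 1)/(r - 7)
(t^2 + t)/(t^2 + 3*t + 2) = t/(t + 2)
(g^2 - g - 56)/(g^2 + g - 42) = (g - 8)/(g - 6)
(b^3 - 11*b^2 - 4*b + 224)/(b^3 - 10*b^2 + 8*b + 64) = (b^2 - 3*b - 28)/(b^2 - 2*b - 8)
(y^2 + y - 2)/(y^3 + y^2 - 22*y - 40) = (y - 1)/(y^2 - y - 20)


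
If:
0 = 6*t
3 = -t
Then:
No Solution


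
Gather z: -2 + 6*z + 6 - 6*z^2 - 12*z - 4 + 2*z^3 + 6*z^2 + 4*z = 2*z^3 - 2*z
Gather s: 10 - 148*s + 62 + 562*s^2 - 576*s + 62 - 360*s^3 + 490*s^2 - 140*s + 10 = -360*s^3 + 1052*s^2 - 864*s + 144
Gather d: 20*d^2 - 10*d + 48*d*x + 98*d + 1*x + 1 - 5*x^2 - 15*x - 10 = 20*d^2 + d*(48*x + 88) - 5*x^2 - 14*x - 9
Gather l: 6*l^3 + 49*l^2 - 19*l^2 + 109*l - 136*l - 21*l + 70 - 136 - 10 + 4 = 6*l^3 + 30*l^2 - 48*l - 72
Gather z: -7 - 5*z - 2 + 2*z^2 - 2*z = 2*z^2 - 7*z - 9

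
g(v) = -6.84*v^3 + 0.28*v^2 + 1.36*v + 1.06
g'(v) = -20.52*v^2 + 0.56*v + 1.36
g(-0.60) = 1.82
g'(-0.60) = -6.36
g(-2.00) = 54.18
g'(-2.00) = -81.84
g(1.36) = -13.78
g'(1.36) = -35.83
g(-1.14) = 10.01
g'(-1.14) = -25.95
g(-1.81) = 40.08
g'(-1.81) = -66.88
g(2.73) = -132.31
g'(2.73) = -150.04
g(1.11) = -6.44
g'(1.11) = -23.30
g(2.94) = -166.34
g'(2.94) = -174.36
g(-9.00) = 4997.86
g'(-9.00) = -1665.80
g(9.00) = -4950.38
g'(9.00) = -1655.72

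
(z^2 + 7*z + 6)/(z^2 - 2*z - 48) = (z + 1)/(z - 8)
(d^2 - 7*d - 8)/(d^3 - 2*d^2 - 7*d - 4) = (d - 8)/(d^2 - 3*d - 4)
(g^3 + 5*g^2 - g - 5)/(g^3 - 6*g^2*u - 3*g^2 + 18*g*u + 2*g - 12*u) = (-g^2 - 6*g - 5)/(-g^2 + 6*g*u + 2*g - 12*u)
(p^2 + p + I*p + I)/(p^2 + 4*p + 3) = (p + I)/(p + 3)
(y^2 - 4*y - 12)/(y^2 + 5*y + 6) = (y - 6)/(y + 3)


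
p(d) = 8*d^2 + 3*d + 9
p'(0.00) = 3.00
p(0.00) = 9.00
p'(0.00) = 3.00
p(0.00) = 9.00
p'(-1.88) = -27.08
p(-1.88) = 31.64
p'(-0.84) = -10.44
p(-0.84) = 12.12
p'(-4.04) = -61.64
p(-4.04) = 127.45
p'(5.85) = 96.60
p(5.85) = 300.33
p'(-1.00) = -13.00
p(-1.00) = 14.00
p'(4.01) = 67.16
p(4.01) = 149.67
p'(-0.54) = -5.64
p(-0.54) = 9.71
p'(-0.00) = 3.00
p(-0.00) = 9.00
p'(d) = 16*d + 3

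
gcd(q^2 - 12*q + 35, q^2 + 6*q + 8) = 1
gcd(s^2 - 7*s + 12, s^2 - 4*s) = s - 4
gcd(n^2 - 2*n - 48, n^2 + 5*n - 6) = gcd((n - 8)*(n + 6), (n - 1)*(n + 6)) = n + 6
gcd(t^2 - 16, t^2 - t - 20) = t + 4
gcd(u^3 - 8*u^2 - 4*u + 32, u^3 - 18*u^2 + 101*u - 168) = u - 8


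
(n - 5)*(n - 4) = n^2 - 9*n + 20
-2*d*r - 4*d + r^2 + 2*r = (-2*d + r)*(r + 2)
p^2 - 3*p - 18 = (p - 6)*(p + 3)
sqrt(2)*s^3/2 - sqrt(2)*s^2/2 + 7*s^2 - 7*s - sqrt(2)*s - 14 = (s - 2)*(s + 7*sqrt(2))*(sqrt(2)*s/2 + sqrt(2)/2)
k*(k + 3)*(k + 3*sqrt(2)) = k^3 + 3*k^2 + 3*sqrt(2)*k^2 + 9*sqrt(2)*k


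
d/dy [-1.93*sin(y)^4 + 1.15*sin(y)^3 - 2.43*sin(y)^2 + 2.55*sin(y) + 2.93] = (-7.72*sin(y)^3 + 3.45*sin(y)^2 - 4.86*sin(y) + 2.55)*cos(y)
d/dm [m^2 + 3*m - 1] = 2*m + 3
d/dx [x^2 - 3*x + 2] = 2*x - 3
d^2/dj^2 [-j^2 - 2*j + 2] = -2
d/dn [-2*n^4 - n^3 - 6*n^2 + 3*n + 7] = -8*n^3 - 3*n^2 - 12*n + 3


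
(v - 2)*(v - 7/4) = v^2 - 15*v/4 + 7/2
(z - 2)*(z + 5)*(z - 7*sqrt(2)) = z^3 - 7*sqrt(2)*z^2 + 3*z^2 - 21*sqrt(2)*z - 10*z + 70*sqrt(2)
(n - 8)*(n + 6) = n^2 - 2*n - 48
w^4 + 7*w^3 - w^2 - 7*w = w*(w - 1)*(w + 1)*(w + 7)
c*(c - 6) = c^2 - 6*c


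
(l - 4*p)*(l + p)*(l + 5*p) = l^3 + 2*l^2*p - 19*l*p^2 - 20*p^3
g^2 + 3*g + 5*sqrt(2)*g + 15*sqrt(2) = (g + 3)*(g + 5*sqrt(2))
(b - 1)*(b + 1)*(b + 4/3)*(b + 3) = b^4 + 13*b^3/3 + 3*b^2 - 13*b/3 - 4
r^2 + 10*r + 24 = (r + 4)*(r + 6)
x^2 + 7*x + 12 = (x + 3)*(x + 4)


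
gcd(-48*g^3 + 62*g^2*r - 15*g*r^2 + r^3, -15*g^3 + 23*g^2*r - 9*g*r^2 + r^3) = -g + r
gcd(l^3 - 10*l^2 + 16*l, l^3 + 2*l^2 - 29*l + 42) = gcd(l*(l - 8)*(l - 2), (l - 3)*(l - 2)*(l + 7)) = l - 2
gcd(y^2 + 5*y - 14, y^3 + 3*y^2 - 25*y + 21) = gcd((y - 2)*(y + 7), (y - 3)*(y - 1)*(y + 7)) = y + 7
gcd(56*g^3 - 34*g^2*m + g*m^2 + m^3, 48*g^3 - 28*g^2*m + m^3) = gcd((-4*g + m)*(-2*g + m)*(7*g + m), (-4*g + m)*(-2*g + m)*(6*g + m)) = 8*g^2 - 6*g*m + m^2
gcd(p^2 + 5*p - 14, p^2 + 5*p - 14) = p^2 + 5*p - 14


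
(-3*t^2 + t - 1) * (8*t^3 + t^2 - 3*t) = -24*t^5 + 5*t^4 + 2*t^3 - 4*t^2 + 3*t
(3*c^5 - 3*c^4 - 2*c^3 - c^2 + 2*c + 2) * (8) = 24*c^5 - 24*c^4 - 16*c^3 - 8*c^2 + 16*c + 16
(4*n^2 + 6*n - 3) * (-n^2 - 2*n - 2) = -4*n^4 - 14*n^3 - 17*n^2 - 6*n + 6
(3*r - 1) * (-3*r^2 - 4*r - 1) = -9*r^3 - 9*r^2 + r + 1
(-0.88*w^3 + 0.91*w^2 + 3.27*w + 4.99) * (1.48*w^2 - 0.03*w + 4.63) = -1.3024*w^5 + 1.3732*w^4 + 0.7379*w^3 + 11.5004*w^2 + 14.9904*w + 23.1037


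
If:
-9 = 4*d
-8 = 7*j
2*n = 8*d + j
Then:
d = -9/4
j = -8/7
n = -67/7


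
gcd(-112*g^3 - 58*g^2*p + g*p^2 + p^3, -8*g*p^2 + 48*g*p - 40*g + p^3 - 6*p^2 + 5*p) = -8*g + p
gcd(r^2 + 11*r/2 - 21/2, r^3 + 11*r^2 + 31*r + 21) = r + 7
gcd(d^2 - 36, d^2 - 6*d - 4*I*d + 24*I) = d - 6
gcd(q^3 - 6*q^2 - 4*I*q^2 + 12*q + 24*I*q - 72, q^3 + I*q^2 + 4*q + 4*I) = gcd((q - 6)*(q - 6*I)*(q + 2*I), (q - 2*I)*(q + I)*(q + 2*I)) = q + 2*I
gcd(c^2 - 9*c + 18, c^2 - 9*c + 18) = c^2 - 9*c + 18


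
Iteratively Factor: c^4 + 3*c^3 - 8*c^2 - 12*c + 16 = (c - 2)*(c^3 + 5*c^2 + 2*c - 8) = (c - 2)*(c + 2)*(c^2 + 3*c - 4) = (c - 2)*(c + 2)*(c + 4)*(c - 1)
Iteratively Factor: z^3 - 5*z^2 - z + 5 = (z + 1)*(z^2 - 6*z + 5) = (z - 5)*(z + 1)*(z - 1)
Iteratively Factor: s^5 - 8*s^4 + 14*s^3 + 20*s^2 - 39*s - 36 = (s + 1)*(s^4 - 9*s^3 + 23*s^2 - 3*s - 36) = (s + 1)^2*(s^3 - 10*s^2 + 33*s - 36) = (s - 3)*(s + 1)^2*(s^2 - 7*s + 12) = (s - 4)*(s - 3)*(s + 1)^2*(s - 3)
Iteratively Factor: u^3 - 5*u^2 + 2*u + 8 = (u - 4)*(u^2 - u - 2) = (u - 4)*(u + 1)*(u - 2)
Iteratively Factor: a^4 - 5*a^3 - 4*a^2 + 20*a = (a)*(a^3 - 5*a^2 - 4*a + 20) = a*(a - 5)*(a^2 - 4) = a*(a - 5)*(a + 2)*(a - 2)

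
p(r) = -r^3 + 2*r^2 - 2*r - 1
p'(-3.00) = -41.00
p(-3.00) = 50.00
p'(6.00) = -86.00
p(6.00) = -157.00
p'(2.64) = -12.35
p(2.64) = -10.74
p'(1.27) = -1.76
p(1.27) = -2.36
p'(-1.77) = -18.48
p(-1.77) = 14.35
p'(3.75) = -29.19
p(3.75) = -33.11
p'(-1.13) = -10.35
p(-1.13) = 5.26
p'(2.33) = -8.97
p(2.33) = -7.45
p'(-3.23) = -46.22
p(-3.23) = 60.02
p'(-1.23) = -11.46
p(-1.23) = 6.35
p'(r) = -3*r^2 + 4*r - 2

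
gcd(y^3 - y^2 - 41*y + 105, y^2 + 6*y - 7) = y + 7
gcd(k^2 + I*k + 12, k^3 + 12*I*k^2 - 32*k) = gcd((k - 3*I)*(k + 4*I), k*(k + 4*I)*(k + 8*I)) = k + 4*I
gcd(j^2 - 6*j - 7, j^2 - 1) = j + 1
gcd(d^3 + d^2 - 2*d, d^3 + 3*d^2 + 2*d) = d^2 + 2*d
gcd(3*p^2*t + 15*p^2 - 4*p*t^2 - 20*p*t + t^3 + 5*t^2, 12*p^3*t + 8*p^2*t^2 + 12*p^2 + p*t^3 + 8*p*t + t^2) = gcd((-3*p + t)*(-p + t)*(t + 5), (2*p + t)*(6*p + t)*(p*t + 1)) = 1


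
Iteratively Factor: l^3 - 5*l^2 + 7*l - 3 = (l - 1)*(l^2 - 4*l + 3) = (l - 3)*(l - 1)*(l - 1)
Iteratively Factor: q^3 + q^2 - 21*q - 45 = (q - 5)*(q^2 + 6*q + 9) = (q - 5)*(q + 3)*(q + 3)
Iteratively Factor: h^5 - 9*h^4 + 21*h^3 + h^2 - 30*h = (h - 2)*(h^4 - 7*h^3 + 7*h^2 + 15*h) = (h - 2)*(h + 1)*(h^3 - 8*h^2 + 15*h) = (h - 5)*(h - 2)*(h + 1)*(h^2 - 3*h) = (h - 5)*(h - 3)*(h - 2)*(h + 1)*(h)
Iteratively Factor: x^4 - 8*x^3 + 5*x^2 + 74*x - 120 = (x - 2)*(x^3 - 6*x^2 - 7*x + 60) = (x - 4)*(x - 2)*(x^2 - 2*x - 15) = (x - 5)*(x - 4)*(x - 2)*(x + 3)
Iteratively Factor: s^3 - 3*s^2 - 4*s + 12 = (s - 3)*(s^2 - 4) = (s - 3)*(s + 2)*(s - 2)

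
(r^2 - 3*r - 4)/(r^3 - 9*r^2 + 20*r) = (r + 1)/(r*(r - 5))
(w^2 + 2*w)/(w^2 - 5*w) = (w + 2)/(w - 5)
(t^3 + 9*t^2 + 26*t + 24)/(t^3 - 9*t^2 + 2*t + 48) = (t^2 + 7*t + 12)/(t^2 - 11*t + 24)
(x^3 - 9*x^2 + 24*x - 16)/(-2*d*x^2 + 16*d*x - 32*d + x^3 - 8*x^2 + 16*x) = (x - 1)/(-2*d + x)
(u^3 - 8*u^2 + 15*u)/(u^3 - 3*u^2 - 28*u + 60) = u*(u^2 - 8*u + 15)/(u^3 - 3*u^2 - 28*u + 60)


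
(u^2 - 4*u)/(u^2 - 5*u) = (u - 4)/(u - 5)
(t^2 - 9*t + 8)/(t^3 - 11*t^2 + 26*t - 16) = 1/(t - 2)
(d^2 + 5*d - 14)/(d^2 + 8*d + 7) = (d - 2)/(d + 1)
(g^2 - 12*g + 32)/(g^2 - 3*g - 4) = (g - 8)/(g + 1)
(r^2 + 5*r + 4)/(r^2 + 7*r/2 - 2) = 2*(r + 1)/(2*r - 1)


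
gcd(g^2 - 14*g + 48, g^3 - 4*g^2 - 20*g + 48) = g - 6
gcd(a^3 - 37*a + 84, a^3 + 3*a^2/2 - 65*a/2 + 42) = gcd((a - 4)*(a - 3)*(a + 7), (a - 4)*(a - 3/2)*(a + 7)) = a^2 + 3*a - 28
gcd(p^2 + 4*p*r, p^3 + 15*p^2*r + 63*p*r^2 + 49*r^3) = 1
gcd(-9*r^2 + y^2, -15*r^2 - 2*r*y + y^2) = 3*r + y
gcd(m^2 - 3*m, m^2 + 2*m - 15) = m - 3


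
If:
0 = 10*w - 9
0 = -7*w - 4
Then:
No Solution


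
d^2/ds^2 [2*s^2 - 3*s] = 4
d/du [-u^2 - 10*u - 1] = -2*u - 10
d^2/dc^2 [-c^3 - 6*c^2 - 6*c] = -6*c - 12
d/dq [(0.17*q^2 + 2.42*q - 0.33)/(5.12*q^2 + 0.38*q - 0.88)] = (-12.3258*q^2 + 3.08*q - 2.0042)/(26.2144*q^4 + 3.8912*q^3 - 8.8668*q^2 - 0.6688*q + 0.7744)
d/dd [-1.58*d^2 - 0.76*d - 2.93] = -3.16*d - 0.76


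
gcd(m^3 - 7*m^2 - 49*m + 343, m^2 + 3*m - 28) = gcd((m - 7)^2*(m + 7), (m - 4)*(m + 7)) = m + 7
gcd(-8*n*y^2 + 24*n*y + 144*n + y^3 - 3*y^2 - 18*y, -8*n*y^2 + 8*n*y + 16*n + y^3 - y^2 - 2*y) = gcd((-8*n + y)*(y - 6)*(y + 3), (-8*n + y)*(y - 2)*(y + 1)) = -8*n + y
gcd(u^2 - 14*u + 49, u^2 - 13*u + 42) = u - 7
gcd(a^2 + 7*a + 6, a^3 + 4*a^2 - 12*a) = a + 6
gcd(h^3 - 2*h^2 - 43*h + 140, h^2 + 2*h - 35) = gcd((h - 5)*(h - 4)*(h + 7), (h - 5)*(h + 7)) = h^2 + 2*h - 35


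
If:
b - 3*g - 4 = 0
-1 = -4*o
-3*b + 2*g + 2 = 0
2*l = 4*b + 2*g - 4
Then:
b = -2/7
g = -10/7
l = -4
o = 1/4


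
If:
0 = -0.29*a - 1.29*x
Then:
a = -4.44827586206897*x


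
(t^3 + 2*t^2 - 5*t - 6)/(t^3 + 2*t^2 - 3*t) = (t^2 - t - 2)/(t*(t - 1))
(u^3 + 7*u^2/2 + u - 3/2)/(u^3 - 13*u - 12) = (u - 1/2)/(u - 4)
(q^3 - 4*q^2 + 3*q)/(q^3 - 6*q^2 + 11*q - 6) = q/(q - 2)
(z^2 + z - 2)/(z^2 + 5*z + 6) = (z - 1)/(z + 3)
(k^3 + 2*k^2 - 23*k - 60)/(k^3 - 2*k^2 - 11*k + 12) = (k^2 - k - 20)/(k^2 - 5*k + 4)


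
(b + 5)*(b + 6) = b^2 + 11*b + 30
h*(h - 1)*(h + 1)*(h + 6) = h^4 + 6*h^3 - h^2 - 6*h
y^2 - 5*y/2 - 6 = (y - 4)*(y + 3/2)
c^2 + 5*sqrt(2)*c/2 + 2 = (c + sqrt(2)/2)*(c + 2*sqrt(2))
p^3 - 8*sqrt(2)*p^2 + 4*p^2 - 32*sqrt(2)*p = p*(p + 4)*(p - 8*sqrt(2))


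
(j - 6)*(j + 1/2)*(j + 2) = j^3 - 7*j^2/2 - 14*j - 6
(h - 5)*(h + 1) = h^2 - 4*h - 5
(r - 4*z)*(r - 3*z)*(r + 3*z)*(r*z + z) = r^4*z - 4*r^3*z^2 + r^3*z - 9*r^2*z^3 - 4*r^2*z^2 + 36*r*z^4 - 9*r*z^3 + 36*z^4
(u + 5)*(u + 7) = u^2 + 12*u + 35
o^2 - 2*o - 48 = (o - 8)*(o + 6)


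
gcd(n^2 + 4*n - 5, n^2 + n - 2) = n - 1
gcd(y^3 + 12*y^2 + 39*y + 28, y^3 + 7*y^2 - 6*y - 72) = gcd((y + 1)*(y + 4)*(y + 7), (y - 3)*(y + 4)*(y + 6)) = y + 4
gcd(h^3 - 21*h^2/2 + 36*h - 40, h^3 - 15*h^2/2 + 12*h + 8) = h^2 - 8*h + 16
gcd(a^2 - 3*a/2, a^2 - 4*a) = a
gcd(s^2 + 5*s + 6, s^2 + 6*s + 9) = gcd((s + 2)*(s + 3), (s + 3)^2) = s + 3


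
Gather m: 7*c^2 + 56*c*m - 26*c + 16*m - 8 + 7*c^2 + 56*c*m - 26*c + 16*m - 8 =14*c^2 - 52*c + m*(112*c + 32) - 16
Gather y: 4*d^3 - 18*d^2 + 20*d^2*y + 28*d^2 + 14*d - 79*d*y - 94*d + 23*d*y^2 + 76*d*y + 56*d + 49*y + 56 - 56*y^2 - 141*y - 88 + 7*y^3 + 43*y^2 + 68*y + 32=4*d^3 + 10*d^2 - 24*d + 7*y^3 + y^2*(23*d - 13) + y*(20*d^2 - 3*d - 24)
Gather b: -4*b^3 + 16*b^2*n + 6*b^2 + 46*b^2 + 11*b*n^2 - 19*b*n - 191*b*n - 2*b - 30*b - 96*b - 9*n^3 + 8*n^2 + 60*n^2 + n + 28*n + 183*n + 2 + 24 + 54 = -4*b^3 + b^2*(16*n + 52) + b*(11*n^2 - 210*n - 128) - 9*n^3 + 68*n^2 + 212*n + 80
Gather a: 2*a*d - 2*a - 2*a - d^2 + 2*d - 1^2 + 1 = a*(2*d - 4) - d^2 + 2*d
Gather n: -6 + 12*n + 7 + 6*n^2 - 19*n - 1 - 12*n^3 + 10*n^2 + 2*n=-12*n^3 + 16*n^2 - 5*n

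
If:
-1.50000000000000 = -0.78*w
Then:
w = 1.92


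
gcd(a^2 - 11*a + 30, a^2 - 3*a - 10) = a - 5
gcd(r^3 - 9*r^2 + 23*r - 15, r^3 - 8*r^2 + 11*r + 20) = r - 5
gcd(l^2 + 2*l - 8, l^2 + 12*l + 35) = 1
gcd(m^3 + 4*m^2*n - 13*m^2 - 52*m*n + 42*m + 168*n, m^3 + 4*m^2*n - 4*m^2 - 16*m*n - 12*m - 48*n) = m^2 + 4*m*n - 6*m - 24*n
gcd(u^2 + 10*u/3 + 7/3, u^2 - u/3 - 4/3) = u + 1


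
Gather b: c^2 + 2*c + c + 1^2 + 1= c^2 + 3*c + 2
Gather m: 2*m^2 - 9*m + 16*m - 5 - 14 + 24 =2*m^2 + 7*m + 5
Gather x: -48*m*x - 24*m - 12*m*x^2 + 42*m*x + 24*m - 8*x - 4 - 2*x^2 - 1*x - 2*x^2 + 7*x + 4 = x^2*(-12*m - 4) + x*(-6*m - 2)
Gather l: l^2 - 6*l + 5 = l^2 - 6*l + 5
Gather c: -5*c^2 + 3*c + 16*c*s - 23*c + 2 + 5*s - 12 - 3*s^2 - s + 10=-5*c^2 + c*(16*s - 20) - 3*s^2 + 4*s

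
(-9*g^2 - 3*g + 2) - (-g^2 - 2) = -8*g^2 - 3*g + 4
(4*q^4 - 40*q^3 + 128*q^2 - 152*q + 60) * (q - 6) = 4*q^5 - 64*q^4 + 368*q^3 - 920*q^2 + 972*q - 360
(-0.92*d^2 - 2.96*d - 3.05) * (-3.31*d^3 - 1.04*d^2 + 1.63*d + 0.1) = 3.0452*d^5 + 10.7544*d^4 + 11.6743*d^3 - 1.7448*d^2 - 5.2675*d - 0.305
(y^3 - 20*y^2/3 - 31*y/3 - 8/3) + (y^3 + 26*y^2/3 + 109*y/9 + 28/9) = 2*y^3 + 2*y^2 + 16*y/9 + 4/9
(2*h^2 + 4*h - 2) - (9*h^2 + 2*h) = -7*h^2 + 2*h - 2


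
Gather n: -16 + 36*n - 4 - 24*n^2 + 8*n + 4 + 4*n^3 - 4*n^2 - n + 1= 4*n^3 - 28*n^2 + 43*n - 15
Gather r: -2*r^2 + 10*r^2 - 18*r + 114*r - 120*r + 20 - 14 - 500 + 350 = 8*r^2 - 24*r - 144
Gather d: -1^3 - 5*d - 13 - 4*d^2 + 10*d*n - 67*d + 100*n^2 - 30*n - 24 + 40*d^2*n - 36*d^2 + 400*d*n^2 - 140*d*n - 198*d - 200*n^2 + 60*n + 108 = d^2*(40*n - 40) + d*(400*n^2 - 130*n - 270) - 100*n^2 + 30*n + 70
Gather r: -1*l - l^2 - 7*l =-l^2 - 8*l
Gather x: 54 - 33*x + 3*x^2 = 3*x^2 - 33*x + 54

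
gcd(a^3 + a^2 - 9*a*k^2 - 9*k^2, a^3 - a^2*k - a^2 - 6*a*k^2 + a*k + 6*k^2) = a - 3*k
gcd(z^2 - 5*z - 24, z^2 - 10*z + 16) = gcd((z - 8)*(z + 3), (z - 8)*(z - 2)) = z - 8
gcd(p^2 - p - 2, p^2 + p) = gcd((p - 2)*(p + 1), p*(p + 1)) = p + 1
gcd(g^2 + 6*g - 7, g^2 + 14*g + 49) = g + 7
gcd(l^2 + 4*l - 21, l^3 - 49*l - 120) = 1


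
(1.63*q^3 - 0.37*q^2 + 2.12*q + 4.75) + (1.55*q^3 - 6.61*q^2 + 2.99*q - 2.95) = 3.18*q^3 - 6.98*q^2 + 5.11*q + 1.8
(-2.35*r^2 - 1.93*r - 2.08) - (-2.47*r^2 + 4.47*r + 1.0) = 0.12*r^2 - 6.4*r - 3.08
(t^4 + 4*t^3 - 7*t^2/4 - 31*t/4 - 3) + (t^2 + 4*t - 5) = t^4 + 4*t^3 - 3*t^2/4 - 15*t/4 - 8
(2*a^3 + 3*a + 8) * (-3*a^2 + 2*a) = -6*a^5 + 4*a^4 - 9*a^3 - 18*a^2 + 16*a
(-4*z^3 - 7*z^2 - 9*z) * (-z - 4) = 4*z^4 + 23*z^3 + 37*z^2 + 36*z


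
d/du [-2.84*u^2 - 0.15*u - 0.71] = -5.68*u - 0.15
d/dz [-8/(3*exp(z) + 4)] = 24*exp(z)/(3*exp(z) + 4)^2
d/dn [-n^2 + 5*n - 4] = 5 - 2*n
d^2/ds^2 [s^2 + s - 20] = 2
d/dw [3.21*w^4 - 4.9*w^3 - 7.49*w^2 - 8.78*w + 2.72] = 12.84*w^3 - 14.7*w^2 - 14.98*w - 8.78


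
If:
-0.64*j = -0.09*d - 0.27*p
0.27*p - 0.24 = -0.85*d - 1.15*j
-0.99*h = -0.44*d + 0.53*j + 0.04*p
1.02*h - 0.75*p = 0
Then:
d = 0.19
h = 0.05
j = 0.06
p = 0.07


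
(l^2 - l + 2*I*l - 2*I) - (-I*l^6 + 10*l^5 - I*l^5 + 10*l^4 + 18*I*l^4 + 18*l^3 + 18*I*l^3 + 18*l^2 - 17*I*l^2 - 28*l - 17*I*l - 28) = I*l^6 - 10*l^5 + I*l^5 - 10*l^4 - 18*I*l^4 - 18*l^3 - 18*I*l^3 - 17*l^2 + 17*I*l^2 + 27*l + 19*I*l + 28 - 2*I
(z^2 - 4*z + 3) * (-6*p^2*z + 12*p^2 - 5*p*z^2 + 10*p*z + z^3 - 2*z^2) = -6*p^2*z^3 + 36*p^2*z^2 - 66*p^2*z + 36*p^2 - 5*p*z^4 + 30*p*z^3 - 55*p*z^2 + 30*p*z + z^5 - 6*z^4 + 11*z^3 - 6*z^2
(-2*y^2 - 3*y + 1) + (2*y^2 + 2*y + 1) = 2 - y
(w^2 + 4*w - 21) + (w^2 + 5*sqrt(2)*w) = 2*w^2 + 4*w + 5*sqrt(2)*w - 21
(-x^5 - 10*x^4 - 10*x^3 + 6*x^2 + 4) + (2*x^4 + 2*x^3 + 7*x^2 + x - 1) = -x^5 - 8*x^4 - 8*x^3 + 13*x^2 + x + 3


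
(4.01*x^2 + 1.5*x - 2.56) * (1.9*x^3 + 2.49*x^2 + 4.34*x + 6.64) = 7.619*x^5 + 12.8349*x^4 + 16.2744*x^3 + 26.762*x^2 - 1.1504*x - 16.9984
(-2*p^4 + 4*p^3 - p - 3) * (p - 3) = -2*p^5 + 10*p^4 - 12*p^3 - p^2 + 9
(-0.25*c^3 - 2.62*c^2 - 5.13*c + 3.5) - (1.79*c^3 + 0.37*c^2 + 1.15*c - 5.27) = -2.04*c^3 - 2.99*c^2 - 6.28*c + 8.77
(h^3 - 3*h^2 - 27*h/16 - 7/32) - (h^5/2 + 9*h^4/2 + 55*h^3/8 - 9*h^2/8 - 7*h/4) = -h^5/2 - 9*h^4/2 - 47*h^3/8 - 15*h^2/8 + h/16 - 7/32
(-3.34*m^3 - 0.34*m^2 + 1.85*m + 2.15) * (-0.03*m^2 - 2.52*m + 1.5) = 0.1002*m^5 + 8.427*m^4 - 4.2087*m^3 - 5.2365*m^2 - 2.643*m + 3.225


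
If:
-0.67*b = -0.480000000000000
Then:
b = 0.72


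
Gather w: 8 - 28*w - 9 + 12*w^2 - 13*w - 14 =12*w^2 - 41*w - 15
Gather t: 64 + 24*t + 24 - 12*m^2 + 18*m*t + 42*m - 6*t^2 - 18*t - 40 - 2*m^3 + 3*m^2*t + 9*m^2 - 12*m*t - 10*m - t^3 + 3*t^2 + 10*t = -2*m^3 - 3*m^2 + 32*m - t^3 - 3*t^2 + t*(3*m^2 + 6*m + 16) + 48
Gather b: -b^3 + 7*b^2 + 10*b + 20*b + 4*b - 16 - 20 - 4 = -b^3 + 7*b^2 + 34*b - 40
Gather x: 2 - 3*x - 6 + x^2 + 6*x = x^2 + 3*x - 4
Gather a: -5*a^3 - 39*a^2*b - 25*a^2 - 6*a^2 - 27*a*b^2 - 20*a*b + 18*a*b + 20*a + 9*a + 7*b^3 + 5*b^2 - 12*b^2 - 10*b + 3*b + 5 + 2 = -5*a^3 + a^2*(-39*b - 31) + a*(-27*b^2 - 2*b + 29) + 7*b^3 - 7*b^2 - 7*b + 7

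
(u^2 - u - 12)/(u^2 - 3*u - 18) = (u - 4)/(u - 6)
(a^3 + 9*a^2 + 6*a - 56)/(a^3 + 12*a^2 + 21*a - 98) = (a + 4)/(a + 7)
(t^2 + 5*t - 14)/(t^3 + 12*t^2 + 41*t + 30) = (t^2 + 5*t - 14)/(t^3 + 12*t^2 + 41*t + 30)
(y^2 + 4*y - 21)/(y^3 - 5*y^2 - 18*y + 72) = (y + 7)/(y^2 - 2*y - 24)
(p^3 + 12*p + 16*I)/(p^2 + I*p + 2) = (p^2 - 2*I*p + 8)/(p - I)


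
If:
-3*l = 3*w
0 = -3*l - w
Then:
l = 0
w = 0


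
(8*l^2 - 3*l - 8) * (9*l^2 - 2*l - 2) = 72*l^4 - 43*l^3 - 82*l^2 + 22*l + 16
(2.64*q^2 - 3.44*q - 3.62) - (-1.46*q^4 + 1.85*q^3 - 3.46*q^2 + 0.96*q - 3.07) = 1.46*q^4 - 1.85*q^3 + 6.1*q^2 - 4.4*q - 0.55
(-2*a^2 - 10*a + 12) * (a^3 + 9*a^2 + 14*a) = -2*a^5 - 28*a^4 - 106*a^3 - 32*a^2 + 168*a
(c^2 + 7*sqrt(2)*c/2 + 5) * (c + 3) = c^3 + 3*c^2 + 7*sqrt(2)*c^2/2 + 5*c + 21*sqrt(2)*c/2 + 15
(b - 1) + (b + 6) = 2*b + 5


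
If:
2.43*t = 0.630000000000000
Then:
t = 0.26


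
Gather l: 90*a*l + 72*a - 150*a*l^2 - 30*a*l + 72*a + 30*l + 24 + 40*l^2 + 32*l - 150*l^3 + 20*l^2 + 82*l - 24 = 144*a - 150*l^3 + l^2*(60 - 150*a) + l*(60*a + 144)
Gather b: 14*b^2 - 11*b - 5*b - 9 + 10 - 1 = 14*b^2 - 16*b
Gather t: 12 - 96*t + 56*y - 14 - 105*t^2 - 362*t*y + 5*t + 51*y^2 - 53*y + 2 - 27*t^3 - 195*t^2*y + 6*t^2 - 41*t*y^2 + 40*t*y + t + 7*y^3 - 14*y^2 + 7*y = -27*t^3 + t^2*(-195*y - 99) + t*(-41*y^2 - 322*y - 90) + 7*y^3 + 37*y^2 + 10*y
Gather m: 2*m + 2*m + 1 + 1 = 4*m + 2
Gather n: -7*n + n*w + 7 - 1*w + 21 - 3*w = n*(w - 7) - 4*w + 28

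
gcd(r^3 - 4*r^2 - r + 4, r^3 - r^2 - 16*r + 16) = r^2 - 5*r + 4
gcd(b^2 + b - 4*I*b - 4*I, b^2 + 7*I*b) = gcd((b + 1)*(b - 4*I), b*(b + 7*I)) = 1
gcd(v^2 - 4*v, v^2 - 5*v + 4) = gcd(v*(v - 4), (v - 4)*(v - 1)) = v - 4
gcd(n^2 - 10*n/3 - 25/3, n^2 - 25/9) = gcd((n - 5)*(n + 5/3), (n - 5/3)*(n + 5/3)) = n + 5/3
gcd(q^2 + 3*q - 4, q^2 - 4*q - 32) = q + 4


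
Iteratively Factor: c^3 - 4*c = (c + 2)*(c^2 - 2*c) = (c - 2)*(c + 2)*(c)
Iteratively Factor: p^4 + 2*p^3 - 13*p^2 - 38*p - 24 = (p - 4)*(p^3 + 6*p^2 + 11*p + 6) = (p - 4)*(p + 2)*(p^2 + 4*p + 3) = (p - 4)*(p + 2)*(p + 3)*(p + 1)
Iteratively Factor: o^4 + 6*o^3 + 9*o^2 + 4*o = (o + 4)*(o^3 + 2*o^2 + o) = (o + 1)*(o + 4)*(o^2 + o) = (o + 1)^2*(o + 4)*(o)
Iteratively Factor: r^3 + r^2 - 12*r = (r)*(r^2 + r - 12) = r*(r - 3)*(r + 4)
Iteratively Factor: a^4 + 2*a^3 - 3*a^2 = (a + 3)*(a^3 - a^2) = a*(a + 3)*(a^2 - a) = a*(a - 1)*(a + 3)*(a)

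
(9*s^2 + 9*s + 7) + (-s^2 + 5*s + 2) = 8*s^2 + 14*s + 9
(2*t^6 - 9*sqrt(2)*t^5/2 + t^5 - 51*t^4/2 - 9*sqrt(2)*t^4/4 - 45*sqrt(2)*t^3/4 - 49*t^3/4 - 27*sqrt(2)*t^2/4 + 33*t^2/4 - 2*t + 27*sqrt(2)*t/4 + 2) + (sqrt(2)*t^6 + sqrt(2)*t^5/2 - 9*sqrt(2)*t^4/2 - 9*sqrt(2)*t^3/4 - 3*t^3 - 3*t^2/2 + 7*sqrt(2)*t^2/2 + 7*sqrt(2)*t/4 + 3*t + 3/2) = sqrt(2)*t^6 + 2*t^6 - 4*sqrt(2)*t^5 + t^5 - 51*t^4/2 - 27*sqrt(2)*t^4/4 - 27*sqrt(2)*t^3/2 - 61*t^3/4 - 13*sqrt(2)*t^2/4 + 27*t^2/4 + t + 17*sqrt(2)*t/2 + 7/2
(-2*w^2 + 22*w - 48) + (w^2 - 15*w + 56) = -w^2 + 7*w + 8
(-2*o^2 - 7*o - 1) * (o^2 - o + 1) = -2*o^4 - 5*o^3 + 4*o^2 - 6*o - 1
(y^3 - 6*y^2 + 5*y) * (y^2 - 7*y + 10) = y^5 - 13*y^4 + 57*y^3 - 95*y^2 + 50*y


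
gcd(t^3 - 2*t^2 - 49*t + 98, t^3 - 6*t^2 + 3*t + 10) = t - 2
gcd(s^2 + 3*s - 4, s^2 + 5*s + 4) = s + 4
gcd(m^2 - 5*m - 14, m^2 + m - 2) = m + 2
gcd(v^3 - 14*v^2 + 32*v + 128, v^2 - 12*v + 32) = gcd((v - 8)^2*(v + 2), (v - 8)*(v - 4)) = v - 8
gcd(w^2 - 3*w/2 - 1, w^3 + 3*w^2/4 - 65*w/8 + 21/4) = w - 2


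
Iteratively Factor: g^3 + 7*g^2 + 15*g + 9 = (g + 1)*(g^2 + 6*g + 9) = (g + 1)*(g + 3)*(g + 3)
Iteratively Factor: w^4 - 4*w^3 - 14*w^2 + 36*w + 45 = (w - 5)*(w^3 + w^2 - 9*w - 9) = (w - 5)*(w + 3)*(w^2 - 2*w - 3) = (w - 5)*(w + 1)*(w + 3)*(w - 3)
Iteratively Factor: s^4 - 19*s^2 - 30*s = (s + 2)*(s^3 - 2*s^2 - 15*s) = s*(s + 2)*(s^2 - 2*s - 15) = s*(s + 2)*(s + 3)*(s - 5)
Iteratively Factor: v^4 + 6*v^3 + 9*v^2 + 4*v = (v + 1)*(v^3 + 5*v^2 + 4*v) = v*(v + 1)*(v^2 + 5*v + 4) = v*(v + 1)*(v + 4)*(v + 1)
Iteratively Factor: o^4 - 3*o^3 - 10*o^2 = (o)*(o^3 - 3*o^2 - 10*o) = o*(o + 2)*(o^2 - 5*o) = o*(o - 5)*(o + 2)*(o)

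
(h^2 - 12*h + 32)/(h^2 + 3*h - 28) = (h - 8)/(h + 7)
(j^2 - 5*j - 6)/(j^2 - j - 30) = (j + 1)/(j + 5)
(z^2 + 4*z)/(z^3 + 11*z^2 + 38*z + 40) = z/(z^2 + 7*z + 10)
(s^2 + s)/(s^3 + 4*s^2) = (s + 1)/(s*(s + 4))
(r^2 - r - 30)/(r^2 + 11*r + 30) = (r - 6)/(r + 6)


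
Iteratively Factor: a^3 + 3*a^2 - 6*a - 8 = (a + 1)*(a^2 + 2*a - 8) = (a + 1)*(a + 4)*(a - 2)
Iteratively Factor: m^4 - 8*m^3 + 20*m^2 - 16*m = (m - 4)*(m^3 - 4*m^2 + 4*m) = m*(m - 4)*(m^2 - 4*m + 4) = m*(m - 4)*(m - 2)*(m - 2)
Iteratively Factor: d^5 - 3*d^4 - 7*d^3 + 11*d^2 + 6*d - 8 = (d + 1)*(d^4 - 4*d^3 - 3*d^2 + 14*d - 8) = (d - 1)*(d + 1)*(d^3 - 3*d^2 - 6*d + 8) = (d - 1)^2*(d + 1)*(d^2 - 2*d - 8) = (d - 1)^2*(d + 1)*(d + 2)*(d - 4)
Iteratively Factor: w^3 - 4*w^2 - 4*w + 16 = (w - 4)*(w^2 - 4) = (w - 4)*(w + 2)*(w - 2)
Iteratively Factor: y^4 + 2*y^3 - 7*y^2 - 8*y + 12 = (y + 3)*(y^3 - y^2 - 4*y + 4) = (y - 1)*(y + 3)*(y^2 - 4) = (y - 2)*(y - 1)*(y + 3)*(y + 2)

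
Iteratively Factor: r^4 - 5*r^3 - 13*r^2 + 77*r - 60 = (r - 5)*(r^3 - 13*r + 12) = (r - 5)*(r - 1)*(r^2 + r - 12) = (r - 5)*(r - 1)*(r + 4)*(r - 3)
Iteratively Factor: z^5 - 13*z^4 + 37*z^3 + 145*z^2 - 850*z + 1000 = (z - 2)*(z^4 - 11*z^3 + 15*z^2 + 175*z - 500) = (z - 5)*(z - 2)*(z^3 - 6*z^2 - 15*z + 100) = (z - 5)^2*(z - 2)*(z^2 - z - 20) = (z - 5)^2*(z - 2)*(z + 4)*(z - 5)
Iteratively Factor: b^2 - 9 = (b - 3)*(b + 3)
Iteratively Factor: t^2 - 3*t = (t - 3)*(t)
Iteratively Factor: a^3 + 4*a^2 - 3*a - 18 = (a + 3)*(a^2 + a - 6) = (a + 3)^2*(a - 2)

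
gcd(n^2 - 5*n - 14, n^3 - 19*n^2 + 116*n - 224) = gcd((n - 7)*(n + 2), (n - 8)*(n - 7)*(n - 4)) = n - 7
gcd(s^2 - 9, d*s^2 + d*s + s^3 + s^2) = 1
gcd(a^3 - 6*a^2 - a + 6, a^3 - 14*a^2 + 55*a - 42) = a^2 - 7*a + 6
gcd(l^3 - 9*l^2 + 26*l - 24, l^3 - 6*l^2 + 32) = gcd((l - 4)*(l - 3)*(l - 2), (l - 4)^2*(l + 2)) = l - 4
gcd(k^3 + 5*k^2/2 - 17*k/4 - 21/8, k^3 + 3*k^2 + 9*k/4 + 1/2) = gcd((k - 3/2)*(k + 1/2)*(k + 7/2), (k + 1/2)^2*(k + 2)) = k + 1/2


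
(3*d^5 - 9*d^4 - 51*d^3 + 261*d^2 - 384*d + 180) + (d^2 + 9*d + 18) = 3*d^5 - 9*d^4 - 51*d^3 + 262*d^2 - 375*d + 198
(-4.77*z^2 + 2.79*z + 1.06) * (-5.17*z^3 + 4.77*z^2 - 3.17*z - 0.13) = 24.6609*z^5 - 37.1772*z^4 + 22.949*z^3 - 3.168*z^2 - 3.7229*z - 0.1378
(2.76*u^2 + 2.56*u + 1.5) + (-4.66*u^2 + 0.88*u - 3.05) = -1.9*u^2 + 3.44*u - 1.55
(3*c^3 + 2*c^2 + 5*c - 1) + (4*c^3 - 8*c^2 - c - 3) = 7*c^3 - 6*c^2 + 4*c - 4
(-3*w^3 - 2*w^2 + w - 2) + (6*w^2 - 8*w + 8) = -3*w^3 + 4*w^2 - 7*w + 6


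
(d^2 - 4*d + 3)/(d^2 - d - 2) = (-d^2 + 4*d - 3)/(-d^2 + d + 2)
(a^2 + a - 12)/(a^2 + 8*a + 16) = (a - 3)/(a + 4)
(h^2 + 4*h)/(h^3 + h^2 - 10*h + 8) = h/(h^2 - 3*h + 2)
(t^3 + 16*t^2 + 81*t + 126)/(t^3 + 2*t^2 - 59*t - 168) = (t + 6)/(t - 8)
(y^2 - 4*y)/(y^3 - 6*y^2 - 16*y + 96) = y/(y^2 - 2*y - 24)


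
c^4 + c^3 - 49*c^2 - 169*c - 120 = (c - 8)*(c + 1)*(c + 3)*(c + 5)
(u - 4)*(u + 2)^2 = u^3 - 12*u - 16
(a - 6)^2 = a^2 - 12*a + 36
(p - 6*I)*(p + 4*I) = p^2 - 2*I*p + 24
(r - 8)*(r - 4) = r^2 - 12*r + 32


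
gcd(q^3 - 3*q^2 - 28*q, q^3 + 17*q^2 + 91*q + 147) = 1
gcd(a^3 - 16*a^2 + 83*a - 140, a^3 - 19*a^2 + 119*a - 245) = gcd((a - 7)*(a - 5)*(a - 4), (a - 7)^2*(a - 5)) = a^2 - 12*a + 35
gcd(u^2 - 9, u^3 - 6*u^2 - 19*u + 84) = u - 3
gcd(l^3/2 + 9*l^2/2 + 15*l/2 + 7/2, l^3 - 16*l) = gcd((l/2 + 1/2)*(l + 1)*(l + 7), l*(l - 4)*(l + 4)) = 1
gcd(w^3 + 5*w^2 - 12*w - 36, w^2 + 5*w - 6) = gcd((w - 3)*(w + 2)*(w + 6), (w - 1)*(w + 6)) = w + 6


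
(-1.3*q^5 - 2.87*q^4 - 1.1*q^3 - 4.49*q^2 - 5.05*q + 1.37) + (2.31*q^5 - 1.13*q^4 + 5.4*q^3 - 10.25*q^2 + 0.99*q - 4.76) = 1.01*q^5 - 4.0*q^4 + 4.3*q^3 - 14.74*q^2 - 4.06*q - 3.39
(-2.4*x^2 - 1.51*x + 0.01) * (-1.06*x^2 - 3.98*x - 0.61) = 2.544*x^4 + 11.1526*x^3 + 7.4632*x^2 + 0.8813*x - 0.0061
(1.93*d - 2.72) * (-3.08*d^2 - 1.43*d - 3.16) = -5.9444*d^3 + 5.6177*d^2 - 2.2092*d + 8.5952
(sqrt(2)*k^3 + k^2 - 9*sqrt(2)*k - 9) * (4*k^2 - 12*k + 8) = 4*sqrt(2)*k^5 - 12*sqrt(2)*k^4 + 4*k^4 - 28*sqrt(2)*k^3 - 12*k^3 - 28*k^2 + 108*sqrt(2)*k^2 - 72*sqrt(2)*k + 108*k - 72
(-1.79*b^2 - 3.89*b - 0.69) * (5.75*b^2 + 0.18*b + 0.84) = -10.2925*b^4 - 22.6897*b^3 - 6.1713*b^2 - 3.3918*b - 0.5796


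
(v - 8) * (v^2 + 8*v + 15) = v^3 - 49*v - 120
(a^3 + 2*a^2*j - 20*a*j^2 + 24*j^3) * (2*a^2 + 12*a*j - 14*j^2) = 2*a^5 + 16*a^4*j - 30*a^3*j^2 - 220*a^2*j^3 + 568*a*j^4 - 336*j^5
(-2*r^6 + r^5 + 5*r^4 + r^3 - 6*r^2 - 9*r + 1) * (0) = 0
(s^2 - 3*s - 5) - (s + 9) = s^2 - 4*s - 14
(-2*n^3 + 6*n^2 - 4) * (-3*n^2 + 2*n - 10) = 6*n^5 - 22*n^4 + 32*n^3 - 48*n^2 - 8*n + 40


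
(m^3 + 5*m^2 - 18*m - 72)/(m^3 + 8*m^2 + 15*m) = (m^2 + 2*m - 24)/(m*(m + 5))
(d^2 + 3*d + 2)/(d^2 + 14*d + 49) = (d^2 + 3*d + 2)/(d^2 + 14*d + 49)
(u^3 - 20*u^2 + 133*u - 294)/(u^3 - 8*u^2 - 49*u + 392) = (u^2 - 13*u + 42)/(u^2 - u - 56)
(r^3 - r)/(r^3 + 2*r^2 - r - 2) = r/(r + 2)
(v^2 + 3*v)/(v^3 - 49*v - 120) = v/(v^2 - 3*v - 40)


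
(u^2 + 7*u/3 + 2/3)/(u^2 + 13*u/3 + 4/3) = (u + 2)/(u + 4)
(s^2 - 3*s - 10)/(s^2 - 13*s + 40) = (s + 2)/(s - 8)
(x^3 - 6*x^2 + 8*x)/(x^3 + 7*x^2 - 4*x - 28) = x*(x - 4)/(x^2 + 9*x + 14)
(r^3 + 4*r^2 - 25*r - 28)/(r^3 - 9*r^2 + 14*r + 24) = (r + 7)/(r - 6)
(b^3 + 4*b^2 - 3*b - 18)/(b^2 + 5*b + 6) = (b^2 + b - 6)/(b + 2)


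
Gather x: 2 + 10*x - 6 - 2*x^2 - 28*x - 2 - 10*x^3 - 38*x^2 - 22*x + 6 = -10*x^3 - 40*x^2 - 40*x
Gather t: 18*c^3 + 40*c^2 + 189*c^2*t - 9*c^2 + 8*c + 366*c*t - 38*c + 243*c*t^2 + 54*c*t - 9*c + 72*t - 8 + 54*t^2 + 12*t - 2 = 18*c^3 + 31*c^2 - 39*c + t^2*(243*c + 54) + t*(189*c^2 + 420*c + 84) - 10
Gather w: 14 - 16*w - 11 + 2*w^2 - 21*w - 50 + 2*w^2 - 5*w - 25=4*w^2 - 42*w - 72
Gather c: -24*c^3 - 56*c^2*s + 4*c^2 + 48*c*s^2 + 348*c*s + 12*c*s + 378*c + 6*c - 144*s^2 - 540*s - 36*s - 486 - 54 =-24*c^3 + c^2*(4 - 56*s) + c*(48*s^2 + 360*s + 384) - 144*s^2 - 576*s - 540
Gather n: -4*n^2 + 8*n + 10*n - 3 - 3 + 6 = -4*n^2 + 18*n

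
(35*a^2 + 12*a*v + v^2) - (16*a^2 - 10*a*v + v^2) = 19*a^2 + 22*a*v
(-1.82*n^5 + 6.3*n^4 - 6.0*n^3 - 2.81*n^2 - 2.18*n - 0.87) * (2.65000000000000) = -4.823*n^5 + 16.695*n^4 - 15.9*n^3 - 7.4465*n^2 - 5.777*n - 2.3055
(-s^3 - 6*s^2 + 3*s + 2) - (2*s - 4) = -s^3 - 6*s^2 + s + 6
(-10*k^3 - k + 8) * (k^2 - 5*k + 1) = -10*k^5 + 50*k^4 - 11*k^3 + 13*k^2 - 41*k + 8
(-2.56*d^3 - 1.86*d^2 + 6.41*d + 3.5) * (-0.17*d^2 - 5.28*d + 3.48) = 0.4352*d^5 + 13.833*d^4 - 0.177699999999999*d^3 - 40.9126*d^2 + 3.8268*d + 12.18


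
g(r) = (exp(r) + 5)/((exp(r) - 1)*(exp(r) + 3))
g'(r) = exp(r)/((exp(r) - 1)*(exp(r) + 3)) - (exp(r) + 5)*exp(r)/((exp(r) - 1)*(exp(r) + 3)^2) - (exp(r) + 5)*exp(r)/((exp(r) - 1)^2*(exp(r) + 3))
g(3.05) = 0.05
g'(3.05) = -0.06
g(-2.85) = -1.76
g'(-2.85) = -0.09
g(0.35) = 3.47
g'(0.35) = -12.08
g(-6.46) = -1.67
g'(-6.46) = -0.00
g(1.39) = 0.43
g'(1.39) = -0.62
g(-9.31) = -1.67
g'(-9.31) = -0.00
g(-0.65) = -3.28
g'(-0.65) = -3.41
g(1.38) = 0.43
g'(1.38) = -0.63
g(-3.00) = -1.74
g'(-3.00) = -0.08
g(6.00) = 0.00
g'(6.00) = 0.00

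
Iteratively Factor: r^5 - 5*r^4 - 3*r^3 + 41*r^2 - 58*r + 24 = (r - 2)*(r^4 - 3*r^3 - 9*r^2 + 23*r - 12) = (r - 2)*(r - 1)*(r^3 - 2*r^2 - 11*r + 12) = (r - 4)*(r - 2)*(r - 1)*(r^2 + 2*r - 3) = (r - 4)*(r - 2)*(r - 1)*(r + 3)*(r - 1)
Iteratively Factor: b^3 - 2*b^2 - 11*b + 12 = (b + 3)*(b^2 - 5*b + 4) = (b - 4)*(b + 3)*(b - 1)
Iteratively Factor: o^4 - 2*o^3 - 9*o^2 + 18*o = (o - 2)*(o^3 - 9*o) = (o - 3)*(o - 2)*(o^2 + 3*o) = (o - 3)*(o - 2)*(o + 3)*(o)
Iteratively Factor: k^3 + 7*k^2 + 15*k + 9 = (k + 1)*(k^2 + 6*k + 9) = (k + 1)*(k + 3)*(k + 3)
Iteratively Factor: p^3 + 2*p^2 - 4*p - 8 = (p + 2)*(p^2 - 4) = (p + 2)^2*(p - 2)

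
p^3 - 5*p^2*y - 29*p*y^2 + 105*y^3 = (p - 7*y)*(p - 3*y)*(p + 5*y)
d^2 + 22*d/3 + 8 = (d + 4/3)*(d + 6)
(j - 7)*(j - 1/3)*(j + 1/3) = j^3 - 7*j^2 - j/9 + 7/9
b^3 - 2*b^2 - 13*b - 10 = (b - 5)*(b + 1)*(b + 2)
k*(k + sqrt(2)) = k^2 + sqrt(2)*k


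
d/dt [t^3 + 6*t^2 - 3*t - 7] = 3*t^2 + 12*t - 3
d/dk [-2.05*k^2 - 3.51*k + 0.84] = -4.1*k - 3.51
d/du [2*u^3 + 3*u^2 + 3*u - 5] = 6*u^2 + 6*u + 3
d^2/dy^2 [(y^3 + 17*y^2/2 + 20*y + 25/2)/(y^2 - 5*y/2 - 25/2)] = 120/(y^3 - 15*y^2 + 75*y - 125)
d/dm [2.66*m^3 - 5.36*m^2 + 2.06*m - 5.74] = 7.98*m^2 - 10.72*m + 2.06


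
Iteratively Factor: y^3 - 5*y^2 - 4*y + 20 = (y - 5)*(y^2 - 4) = (y - 5)*(y + 2)*(y - 2)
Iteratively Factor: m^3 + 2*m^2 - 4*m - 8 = (m - 2)*(m^2 + 4*m + 4) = (m - 2)*(m + 2)*(m + 2)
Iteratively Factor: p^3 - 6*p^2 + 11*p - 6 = (p - 3)*(p^2 - 3*p + 2) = (p - 3)*(p - 2)*(p - 1)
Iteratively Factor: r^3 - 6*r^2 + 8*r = (r - 4)*(r^2 - 2*r) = r*(r - 4)*(r - 2)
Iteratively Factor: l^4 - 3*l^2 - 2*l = (l + 1)*(l^3 - l^2 - 2*l) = l*(l + 1)*(l^2 - l - 2) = l*(l + 1)^2*(l - 2)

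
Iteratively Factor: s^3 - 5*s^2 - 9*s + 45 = (s - 5)*(s^2 - 9) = (s - 5)*(s + 3)*(s - 3)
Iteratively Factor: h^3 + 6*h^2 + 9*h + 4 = (h + 1)*(h^2 + 5*h + 4) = (h + 1)^2*(h + 4)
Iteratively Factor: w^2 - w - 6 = (w - 3)*(w + 2)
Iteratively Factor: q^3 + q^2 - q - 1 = (q + 1)*(q^2 - 1) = (q + 1)^2*(q - 1)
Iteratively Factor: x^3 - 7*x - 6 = (x + 2)*(x^2 - 2*x - 3) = (x + 1)*(x + 2)*(x - 3)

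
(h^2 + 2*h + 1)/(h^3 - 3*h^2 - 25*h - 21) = (h + 1)/(h^2 - 4*h - 21)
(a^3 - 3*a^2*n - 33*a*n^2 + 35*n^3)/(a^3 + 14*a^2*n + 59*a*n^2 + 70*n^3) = (a^2 - 8*a*n + 7*n^2)/(a^2 + 9*a*n + 14*n^2)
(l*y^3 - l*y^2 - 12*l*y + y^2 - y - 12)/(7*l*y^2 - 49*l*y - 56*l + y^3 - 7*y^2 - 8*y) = (-l*y^3 + l*y^2 + 12*l*y - y^2 + y + 12)/(-7*l*y^2 + 49*l*y + 56*l - y^3 + 7*y^2 + 8*y)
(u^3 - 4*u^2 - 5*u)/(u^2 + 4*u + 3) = u*(u - 5)/(u + 3)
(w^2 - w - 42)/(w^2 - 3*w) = (w^2 - w - 42)/(w*(w - 3))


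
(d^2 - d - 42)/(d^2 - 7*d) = (d + 6)/d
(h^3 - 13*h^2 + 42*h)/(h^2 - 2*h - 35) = h*(h - 6)/(h + 5)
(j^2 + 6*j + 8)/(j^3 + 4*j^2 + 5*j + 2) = (j + 4)/(j^2 + 2*j + 1)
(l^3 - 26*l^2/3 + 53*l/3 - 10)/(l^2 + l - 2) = (l^2 - 23*l/3 + 10)/(l + 2)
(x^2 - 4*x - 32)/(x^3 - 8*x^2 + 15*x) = (x^2 - 4*x - 32)/(x*(x^2 - 8*x + 15))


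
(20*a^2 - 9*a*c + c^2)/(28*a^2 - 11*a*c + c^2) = (5*a - c)/(7*a - c)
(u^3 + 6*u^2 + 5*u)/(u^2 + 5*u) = u + 1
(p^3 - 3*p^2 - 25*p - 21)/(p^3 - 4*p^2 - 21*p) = (p + 1)/p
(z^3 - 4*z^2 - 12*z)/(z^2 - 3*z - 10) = z*(z - 6)/(z - 5)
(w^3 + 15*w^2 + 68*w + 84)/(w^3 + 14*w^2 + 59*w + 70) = (w + 6)/(w + 5)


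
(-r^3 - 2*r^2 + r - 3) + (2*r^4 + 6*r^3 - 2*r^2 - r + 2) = 2*r^4 + 5*r^3 - 4*r^2 - 1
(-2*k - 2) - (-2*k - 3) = 1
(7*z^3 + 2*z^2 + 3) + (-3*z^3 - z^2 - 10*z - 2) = 4*z^3 + z^2 - 10*z + 1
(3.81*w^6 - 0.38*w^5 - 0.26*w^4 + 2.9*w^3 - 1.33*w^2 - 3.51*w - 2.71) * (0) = 0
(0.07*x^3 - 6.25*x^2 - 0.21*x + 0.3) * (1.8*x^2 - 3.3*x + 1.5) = 0.126*x^5 - 11.481*x^4 + 20.352*x^3 - 8.142*x^2 - 1.305*x + 0.45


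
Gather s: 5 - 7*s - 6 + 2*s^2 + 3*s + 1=2*s^2 - 4*s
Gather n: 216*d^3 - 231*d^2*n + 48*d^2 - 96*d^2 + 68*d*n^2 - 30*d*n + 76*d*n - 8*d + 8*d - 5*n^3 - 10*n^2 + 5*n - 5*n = 216*d^3 - 48*d^2 - 5*n^3 + n^2*(68*d - 10) + n*(-231*d^2 + 46*d)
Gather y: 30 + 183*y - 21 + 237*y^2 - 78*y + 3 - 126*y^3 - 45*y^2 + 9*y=-126*y^3 + 192*y^2 + 114*y + 12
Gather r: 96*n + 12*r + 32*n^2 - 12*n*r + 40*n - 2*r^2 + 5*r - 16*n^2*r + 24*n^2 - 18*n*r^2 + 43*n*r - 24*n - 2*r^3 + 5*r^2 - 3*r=56*n^2 + 112*n - 2*r^3 + r^2*(3 - 18*n) + r*(-16*n^2 + 31*n + 14)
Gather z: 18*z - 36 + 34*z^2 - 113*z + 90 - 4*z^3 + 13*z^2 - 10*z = -4*z^3 + 47*z^2 - 105*z + 54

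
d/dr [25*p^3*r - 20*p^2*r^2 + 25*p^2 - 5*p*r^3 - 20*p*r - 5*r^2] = 25*p^3 - 40*p^2*r - 15*p*r^2 - 20*p - 10*r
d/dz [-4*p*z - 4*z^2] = -4*p - 8*z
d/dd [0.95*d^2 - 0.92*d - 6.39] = 1.9*d - 0.92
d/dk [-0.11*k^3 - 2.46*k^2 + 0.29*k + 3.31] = -0.33*k^2 - 4.92*k + 0.29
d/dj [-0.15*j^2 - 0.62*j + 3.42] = -0.3*j - 0.62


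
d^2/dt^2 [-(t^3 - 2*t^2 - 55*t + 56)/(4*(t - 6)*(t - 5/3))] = 3*(97*t^3 + 9*t^2 - 2979*t + 7583)/(27*t^6 - 621*t^5 + 5571*t^4 - 24587*t^3 + 55710*t^2 - 62100*t + 27000)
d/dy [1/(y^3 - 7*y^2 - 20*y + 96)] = (-3*y^2 + 14*y + 20)/(y^3 - 7*y^2 - 20*y + 96)^2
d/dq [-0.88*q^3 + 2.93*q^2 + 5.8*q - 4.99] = -2.64*q^2 + 5.86*q + 5.8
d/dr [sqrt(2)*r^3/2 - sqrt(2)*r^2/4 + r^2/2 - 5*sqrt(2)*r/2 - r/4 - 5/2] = 3*sqrt(2)*r^2/2 - sqrt(2)*r/2 + r - 5*sqrt(2)/2 - 1/4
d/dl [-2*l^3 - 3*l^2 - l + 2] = -6*l^2 - 6*l - 1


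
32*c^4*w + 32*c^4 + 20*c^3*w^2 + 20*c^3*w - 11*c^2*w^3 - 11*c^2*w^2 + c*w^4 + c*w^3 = (-8*c + w)*(-4*c + w)*(c + w)*(c*w + c)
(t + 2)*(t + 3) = t^2 + 5*t + 6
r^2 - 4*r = r*(r - 4)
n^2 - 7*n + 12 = (n - 4)*(n - 3)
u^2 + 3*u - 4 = (u - 1)*(u + 4)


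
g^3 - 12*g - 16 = (g - 4)*(g + 2)^2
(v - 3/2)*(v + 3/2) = v^2 - 9/4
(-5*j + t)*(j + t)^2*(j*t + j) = -5*j^4*t - 5*j^4 - 9*j^3*t^2 - 9*j^3*t - 3*j^2*t^3 - 3*j^2*t^2 + j*t^4 + j*t^3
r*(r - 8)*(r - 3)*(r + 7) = r^4 - 4*r^3 - 53*r^2 + 168*r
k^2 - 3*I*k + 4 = (k - 4*I)*(k + I)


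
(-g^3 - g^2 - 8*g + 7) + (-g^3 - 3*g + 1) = -2*g^3 - g^2 - 11*g + 8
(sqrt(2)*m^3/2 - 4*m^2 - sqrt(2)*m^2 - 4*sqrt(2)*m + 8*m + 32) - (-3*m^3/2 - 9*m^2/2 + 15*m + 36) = sqrt(2)*m^3/2 + 3*m^3/2 - sqrt(2)*m^2 + m^2/2 - 7*m - 4*sqrt(2)*m - 4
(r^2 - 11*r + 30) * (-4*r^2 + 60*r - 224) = -4*r^4 + 104*r^3 - 1004*r^2 + 4264*r - 6720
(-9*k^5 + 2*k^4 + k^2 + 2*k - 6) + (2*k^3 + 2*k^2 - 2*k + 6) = -9*k^5 + 2*k^4 + 2*k^3 + 3*k^2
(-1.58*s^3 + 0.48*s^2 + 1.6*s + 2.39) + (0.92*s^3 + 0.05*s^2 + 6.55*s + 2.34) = -0.66*s^3 + 0.53*s^2 + 8.15*s + 4.73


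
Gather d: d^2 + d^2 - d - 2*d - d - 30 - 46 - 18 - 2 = 2*d^2 - 4*d - 96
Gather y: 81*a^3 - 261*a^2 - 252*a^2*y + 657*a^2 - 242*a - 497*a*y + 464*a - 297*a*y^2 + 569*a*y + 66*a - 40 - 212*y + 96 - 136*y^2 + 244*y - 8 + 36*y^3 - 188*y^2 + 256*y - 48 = 81*a^3 + 396*a^2 + 288*a + 36*y^3 + y^2*(-297*a - 324) + y*(-252*a^2 + 72*a + 288)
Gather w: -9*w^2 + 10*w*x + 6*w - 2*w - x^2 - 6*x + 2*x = -9*w^2 + w*(10*x + 4) - x^2 - 4*x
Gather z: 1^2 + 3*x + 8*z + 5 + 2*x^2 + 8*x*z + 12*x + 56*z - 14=2*x^2 + 15*x + z*(8*x + 64) - 8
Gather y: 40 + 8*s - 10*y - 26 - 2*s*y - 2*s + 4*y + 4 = 6*s + y*(-2*s - 6) + 18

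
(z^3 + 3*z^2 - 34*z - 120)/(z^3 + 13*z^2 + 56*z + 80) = (z - 6)/(z + 4)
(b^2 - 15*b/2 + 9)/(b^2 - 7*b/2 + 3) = (b - 6)/(b - 2)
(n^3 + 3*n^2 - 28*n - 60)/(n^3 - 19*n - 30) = (n + 6)/(n + 3)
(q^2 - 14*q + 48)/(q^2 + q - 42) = (q - 8)/(q + 7)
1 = 1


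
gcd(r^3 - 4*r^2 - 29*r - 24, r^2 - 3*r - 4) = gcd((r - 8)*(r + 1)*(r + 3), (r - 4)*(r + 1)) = r + 1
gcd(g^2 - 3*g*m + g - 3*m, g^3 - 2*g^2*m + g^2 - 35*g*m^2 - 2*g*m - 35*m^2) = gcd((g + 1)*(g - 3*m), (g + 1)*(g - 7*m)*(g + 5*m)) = g + 1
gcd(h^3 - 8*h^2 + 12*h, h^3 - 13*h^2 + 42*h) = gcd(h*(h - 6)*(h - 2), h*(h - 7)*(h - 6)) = h^2 - 6*h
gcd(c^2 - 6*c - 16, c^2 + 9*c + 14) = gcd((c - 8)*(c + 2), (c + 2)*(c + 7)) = c + 2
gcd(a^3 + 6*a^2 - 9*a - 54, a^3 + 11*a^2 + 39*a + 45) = a + 3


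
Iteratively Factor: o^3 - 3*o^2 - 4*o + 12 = (o - 3)*(o^2 - 4) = (o - 3)*(o + 2)*(o - 2)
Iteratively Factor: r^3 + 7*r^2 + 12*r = (r + 4)*(r^2 + 3*r) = (r + 3)*(r + 4)*(r)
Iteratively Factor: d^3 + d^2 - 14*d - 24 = (d + 3)*(d^2 - 2*d - 8) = (d - 4)*(d + 3)*(d + 2)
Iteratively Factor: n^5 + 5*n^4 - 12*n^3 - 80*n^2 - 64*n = (n - 4)*(n^4 + 9*n^3 + 24*n^2 + 16*n) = (n - 4)*(n + 1)*(n^3 + 8*n^2 + 16*n) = (n - 4)*(n + 1)*(n + 4)*(n^2 + 4*n) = n*(n - 4)*(n + 1)*(n + 4)*(n + 4)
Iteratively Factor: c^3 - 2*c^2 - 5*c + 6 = (c + 2)*(c^2 - 4*c + 3) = (c - 1)*(c + 2)*(c - 3)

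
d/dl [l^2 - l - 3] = 2*l - 1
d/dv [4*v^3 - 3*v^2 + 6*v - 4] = 12*v^2 - 6*v + 6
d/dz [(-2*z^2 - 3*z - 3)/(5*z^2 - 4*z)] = (23*z^2 + 30*z - 12)/(z^2*(25*z^2 - 40*z + 16))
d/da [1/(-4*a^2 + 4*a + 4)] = (2*a - 1)/(4*(-a^2 + a + 1)^2)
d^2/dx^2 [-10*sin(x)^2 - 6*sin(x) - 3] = 6*sin(x) - 20*cos(2*x)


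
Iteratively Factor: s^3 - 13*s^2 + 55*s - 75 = (s - 5)*(s^2 - 8*s + 15) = (s - 5)*(s - 3)*(s - 5)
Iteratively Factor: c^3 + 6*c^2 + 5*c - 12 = (c - 1)*(c^2 + 7*c + 12) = (c - 1)*(c + 3)*(c + 4)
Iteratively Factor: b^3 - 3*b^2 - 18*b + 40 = (b - 5)*(b^2 + 2*b - 8) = (b - 5)*(b - 2)*(b + 4)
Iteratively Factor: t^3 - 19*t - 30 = (t - 5)*(t^2 + 5*t + 6) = (t - 5)*(t + 3)*(t + 2)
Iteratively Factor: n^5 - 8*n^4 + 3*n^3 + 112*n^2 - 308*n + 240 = (n + 4)*(n^4 - 12*n^3 + 51*n^2 - 92*n + 60) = (n - 2)*(n + 4)*(n^3 - 10*n^2 + 31*n - 30) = (n - 2)^2*(n + 4)*(n^2 - 8*n + 15) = (n - 5)*(n - 2)^2*(n + 4)*(n - 3)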